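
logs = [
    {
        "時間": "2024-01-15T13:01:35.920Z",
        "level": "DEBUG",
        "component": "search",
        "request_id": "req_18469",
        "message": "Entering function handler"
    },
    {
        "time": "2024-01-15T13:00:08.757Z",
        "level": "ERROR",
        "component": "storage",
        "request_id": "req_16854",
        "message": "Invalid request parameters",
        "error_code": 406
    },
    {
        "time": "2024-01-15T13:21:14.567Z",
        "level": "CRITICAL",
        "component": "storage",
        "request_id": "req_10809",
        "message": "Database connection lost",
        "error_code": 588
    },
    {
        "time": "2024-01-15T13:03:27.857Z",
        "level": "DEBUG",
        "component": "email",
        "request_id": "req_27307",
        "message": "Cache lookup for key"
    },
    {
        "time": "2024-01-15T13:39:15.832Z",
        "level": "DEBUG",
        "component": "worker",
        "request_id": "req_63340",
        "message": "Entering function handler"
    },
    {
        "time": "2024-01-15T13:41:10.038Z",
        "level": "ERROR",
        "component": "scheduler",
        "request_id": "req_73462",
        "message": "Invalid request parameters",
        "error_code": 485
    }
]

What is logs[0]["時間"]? "2024-01-15T13:01:35.920Z"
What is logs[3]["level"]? "DEBUG"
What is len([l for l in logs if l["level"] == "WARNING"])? 0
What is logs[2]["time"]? "2024-01-15T13:21:14.567Z"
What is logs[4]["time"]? "2024-01-15T13:39:15.832Z"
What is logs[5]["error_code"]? 485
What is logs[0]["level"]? "DEBUG"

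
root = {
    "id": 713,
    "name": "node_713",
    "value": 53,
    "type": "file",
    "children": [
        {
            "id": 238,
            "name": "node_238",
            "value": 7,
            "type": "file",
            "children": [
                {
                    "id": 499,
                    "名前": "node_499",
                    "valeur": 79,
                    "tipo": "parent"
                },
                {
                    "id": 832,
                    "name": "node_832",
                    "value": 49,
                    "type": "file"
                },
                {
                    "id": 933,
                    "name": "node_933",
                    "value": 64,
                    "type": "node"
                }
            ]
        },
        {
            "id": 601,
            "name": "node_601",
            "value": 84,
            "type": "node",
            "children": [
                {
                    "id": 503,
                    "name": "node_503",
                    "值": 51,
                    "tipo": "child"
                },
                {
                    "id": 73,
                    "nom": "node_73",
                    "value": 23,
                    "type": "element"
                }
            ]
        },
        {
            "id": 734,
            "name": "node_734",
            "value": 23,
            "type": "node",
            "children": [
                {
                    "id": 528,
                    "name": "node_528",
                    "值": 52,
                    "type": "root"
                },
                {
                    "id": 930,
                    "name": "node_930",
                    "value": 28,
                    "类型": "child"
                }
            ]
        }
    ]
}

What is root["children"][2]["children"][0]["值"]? 52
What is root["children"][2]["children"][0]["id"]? 528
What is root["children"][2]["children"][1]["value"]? 28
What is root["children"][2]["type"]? "node"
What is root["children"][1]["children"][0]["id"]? 503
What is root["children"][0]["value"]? 7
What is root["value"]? 53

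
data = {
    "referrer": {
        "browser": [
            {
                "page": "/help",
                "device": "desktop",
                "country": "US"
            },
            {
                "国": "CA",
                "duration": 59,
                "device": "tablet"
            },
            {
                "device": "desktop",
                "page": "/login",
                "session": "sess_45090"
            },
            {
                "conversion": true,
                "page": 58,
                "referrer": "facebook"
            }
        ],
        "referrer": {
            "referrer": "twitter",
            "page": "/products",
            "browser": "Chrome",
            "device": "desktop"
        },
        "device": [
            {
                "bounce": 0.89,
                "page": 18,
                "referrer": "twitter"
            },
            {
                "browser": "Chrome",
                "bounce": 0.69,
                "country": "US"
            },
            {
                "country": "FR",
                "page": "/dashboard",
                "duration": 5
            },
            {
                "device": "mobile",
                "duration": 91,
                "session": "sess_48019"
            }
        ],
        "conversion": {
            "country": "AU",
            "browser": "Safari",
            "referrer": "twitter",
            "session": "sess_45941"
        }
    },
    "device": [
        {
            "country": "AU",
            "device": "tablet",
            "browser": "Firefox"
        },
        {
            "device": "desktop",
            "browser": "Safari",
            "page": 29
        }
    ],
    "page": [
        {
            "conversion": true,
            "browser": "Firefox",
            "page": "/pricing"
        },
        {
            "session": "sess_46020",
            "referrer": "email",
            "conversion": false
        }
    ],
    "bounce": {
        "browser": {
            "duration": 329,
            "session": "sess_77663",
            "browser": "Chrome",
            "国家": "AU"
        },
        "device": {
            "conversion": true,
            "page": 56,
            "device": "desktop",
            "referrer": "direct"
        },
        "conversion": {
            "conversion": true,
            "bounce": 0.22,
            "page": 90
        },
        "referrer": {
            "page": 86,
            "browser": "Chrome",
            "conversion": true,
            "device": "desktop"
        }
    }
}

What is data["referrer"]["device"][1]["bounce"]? 0.69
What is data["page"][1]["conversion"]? False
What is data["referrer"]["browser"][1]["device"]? "tablet"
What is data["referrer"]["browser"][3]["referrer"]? "facebook"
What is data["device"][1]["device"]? "desktop"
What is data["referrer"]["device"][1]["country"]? "US"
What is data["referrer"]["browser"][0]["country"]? "US"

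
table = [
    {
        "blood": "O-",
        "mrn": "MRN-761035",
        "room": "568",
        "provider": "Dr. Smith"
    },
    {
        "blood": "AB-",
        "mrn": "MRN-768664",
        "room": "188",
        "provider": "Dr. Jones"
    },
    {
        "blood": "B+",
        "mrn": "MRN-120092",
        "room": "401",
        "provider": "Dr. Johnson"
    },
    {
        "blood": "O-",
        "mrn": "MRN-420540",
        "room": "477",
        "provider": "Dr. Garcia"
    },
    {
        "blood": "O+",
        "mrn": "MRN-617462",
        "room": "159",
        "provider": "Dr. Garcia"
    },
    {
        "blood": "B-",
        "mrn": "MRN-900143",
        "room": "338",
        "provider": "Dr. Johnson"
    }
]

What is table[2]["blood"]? "B+"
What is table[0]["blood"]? "O-"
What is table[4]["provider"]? "Dr. Garcia"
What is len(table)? 6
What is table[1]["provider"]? "Dr. Jones"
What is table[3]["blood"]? "O-"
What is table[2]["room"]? "401"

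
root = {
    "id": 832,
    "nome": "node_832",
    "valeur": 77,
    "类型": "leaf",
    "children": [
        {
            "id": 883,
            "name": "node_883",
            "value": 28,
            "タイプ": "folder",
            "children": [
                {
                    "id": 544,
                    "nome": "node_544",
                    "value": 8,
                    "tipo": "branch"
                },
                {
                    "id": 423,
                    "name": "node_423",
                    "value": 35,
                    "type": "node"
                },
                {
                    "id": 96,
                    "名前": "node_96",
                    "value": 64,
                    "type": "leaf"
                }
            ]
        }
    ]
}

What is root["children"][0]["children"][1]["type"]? "node"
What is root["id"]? 832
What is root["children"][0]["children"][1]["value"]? 35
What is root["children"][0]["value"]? 28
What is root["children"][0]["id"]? 883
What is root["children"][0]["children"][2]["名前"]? "node_96"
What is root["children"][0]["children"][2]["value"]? 64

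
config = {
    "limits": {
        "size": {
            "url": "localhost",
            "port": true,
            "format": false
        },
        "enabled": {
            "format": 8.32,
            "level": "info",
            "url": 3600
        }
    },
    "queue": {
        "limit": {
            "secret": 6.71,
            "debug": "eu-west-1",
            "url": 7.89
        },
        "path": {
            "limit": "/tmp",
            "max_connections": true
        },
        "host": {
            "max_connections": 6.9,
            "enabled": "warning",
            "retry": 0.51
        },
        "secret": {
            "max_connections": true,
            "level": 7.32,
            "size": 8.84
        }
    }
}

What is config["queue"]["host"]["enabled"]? "warning"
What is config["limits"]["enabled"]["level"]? "info"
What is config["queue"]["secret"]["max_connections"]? True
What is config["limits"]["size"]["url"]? "localhost"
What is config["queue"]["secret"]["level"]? 7.32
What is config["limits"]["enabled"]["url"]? 3600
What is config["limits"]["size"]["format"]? False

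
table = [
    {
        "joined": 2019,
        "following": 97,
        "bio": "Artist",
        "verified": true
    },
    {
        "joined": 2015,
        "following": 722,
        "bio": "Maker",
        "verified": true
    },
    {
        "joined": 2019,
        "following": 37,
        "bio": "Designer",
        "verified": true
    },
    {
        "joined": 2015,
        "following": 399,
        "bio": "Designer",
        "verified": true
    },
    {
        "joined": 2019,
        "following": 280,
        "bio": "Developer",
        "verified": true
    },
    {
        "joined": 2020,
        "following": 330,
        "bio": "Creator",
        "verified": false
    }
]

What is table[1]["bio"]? "Maker"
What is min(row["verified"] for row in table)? False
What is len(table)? 6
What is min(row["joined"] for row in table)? 2015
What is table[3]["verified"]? True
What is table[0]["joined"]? 2019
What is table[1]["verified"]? True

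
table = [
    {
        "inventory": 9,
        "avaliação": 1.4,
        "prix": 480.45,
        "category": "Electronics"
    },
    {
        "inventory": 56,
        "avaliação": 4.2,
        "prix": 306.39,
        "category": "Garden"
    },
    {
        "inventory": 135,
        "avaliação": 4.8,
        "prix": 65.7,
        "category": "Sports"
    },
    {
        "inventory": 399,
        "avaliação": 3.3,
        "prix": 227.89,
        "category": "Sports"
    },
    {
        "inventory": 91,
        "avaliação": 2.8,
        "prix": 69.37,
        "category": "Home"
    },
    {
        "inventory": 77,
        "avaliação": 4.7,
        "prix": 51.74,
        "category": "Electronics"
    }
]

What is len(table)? 6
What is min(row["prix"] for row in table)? 51.74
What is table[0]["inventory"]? 9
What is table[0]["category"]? "Electronics"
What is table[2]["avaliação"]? 4.8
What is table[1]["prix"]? 306.39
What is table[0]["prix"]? 480.45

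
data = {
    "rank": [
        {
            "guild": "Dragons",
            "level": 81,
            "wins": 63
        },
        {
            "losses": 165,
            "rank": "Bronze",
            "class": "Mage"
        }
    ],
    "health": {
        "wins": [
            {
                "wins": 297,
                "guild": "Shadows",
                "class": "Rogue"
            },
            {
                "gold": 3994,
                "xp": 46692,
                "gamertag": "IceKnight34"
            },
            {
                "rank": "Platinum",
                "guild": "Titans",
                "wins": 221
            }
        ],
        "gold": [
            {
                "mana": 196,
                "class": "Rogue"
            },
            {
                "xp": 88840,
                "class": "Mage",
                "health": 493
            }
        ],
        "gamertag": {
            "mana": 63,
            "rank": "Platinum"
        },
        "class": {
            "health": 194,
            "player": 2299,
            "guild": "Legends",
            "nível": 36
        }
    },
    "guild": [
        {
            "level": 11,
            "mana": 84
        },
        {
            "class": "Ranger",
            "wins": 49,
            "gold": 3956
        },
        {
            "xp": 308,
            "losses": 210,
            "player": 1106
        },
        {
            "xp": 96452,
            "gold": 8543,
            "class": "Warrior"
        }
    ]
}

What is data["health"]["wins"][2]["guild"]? "Titans"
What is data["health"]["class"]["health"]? 194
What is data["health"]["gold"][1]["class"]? "Mage"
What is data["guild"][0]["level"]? 11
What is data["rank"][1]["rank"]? "Bronze"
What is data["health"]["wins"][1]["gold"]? 3994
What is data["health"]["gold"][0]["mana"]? 196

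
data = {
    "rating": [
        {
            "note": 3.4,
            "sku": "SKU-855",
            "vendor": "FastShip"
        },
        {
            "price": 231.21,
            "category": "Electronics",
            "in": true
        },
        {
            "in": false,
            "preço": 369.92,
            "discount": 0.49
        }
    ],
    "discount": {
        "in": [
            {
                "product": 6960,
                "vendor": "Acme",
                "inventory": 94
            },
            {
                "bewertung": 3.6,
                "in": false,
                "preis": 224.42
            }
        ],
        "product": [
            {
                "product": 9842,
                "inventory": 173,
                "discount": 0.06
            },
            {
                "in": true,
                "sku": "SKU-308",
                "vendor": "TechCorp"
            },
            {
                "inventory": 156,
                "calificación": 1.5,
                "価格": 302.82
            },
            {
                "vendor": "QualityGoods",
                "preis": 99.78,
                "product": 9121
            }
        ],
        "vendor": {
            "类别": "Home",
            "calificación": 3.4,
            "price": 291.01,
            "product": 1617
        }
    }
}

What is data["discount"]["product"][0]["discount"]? 0.06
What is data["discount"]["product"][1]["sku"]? "SKU-308"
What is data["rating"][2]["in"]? False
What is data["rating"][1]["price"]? 231.21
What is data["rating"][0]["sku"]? "SKU-855"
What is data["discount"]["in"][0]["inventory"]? 94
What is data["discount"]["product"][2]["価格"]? 302.82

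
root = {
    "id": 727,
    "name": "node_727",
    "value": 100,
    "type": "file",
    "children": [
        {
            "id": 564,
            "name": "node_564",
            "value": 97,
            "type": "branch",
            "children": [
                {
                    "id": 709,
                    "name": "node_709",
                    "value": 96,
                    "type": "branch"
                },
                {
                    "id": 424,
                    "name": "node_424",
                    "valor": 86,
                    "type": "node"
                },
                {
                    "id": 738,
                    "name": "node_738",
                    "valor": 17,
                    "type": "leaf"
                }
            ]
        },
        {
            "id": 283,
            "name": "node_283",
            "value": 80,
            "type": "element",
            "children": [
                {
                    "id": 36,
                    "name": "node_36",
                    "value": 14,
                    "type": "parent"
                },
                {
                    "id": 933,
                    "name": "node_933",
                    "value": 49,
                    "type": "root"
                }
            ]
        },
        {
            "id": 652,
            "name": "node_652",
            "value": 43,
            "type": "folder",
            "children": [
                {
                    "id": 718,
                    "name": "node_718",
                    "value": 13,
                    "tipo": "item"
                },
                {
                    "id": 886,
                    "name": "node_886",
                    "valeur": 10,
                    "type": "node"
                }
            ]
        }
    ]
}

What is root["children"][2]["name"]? "node_652"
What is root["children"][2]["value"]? 43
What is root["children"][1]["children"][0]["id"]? 36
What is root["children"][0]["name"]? "node_564"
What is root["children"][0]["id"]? 564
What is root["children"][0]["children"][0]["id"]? 709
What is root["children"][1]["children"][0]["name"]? "node_36"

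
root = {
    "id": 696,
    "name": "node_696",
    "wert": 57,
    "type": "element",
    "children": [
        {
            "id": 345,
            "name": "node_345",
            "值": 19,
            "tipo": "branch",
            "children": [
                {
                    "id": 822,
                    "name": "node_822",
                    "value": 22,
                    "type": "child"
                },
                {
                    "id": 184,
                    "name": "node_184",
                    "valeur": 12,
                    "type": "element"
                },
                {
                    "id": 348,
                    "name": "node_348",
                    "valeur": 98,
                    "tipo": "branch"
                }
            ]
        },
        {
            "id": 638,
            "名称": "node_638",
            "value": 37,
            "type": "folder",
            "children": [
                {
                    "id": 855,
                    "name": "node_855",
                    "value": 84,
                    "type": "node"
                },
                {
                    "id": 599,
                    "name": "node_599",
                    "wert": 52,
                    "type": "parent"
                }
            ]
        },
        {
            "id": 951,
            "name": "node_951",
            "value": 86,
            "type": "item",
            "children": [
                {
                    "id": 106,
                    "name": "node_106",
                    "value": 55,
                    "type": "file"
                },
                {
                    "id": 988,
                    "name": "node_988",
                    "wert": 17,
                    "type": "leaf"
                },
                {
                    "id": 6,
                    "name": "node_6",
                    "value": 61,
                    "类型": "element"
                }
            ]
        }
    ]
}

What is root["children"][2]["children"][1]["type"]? "leaf"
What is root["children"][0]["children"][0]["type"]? "child"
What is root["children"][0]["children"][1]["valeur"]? 12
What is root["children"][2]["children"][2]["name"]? "node_6"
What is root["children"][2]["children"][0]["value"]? 55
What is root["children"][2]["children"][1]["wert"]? 17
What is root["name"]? "node_696"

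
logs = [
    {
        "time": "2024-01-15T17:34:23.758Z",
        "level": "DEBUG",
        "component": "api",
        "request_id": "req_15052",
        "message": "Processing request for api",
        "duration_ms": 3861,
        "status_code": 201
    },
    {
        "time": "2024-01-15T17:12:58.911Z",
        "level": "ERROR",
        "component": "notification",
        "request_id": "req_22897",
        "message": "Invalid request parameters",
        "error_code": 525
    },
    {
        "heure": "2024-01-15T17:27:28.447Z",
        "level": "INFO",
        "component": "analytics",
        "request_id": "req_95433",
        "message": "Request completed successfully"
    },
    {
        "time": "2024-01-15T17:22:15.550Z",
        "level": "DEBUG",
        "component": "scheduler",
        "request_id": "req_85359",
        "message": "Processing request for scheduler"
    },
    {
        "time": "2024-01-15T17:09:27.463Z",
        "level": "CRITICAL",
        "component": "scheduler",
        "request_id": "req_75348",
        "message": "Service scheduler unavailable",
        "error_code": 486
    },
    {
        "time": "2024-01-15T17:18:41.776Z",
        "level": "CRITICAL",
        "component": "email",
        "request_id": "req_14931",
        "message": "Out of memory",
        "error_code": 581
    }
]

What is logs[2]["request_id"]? "req_95433"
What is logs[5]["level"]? "CRITICAL"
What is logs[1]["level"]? "ERROR"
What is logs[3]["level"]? "DEBUG"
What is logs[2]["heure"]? "2024-01-15T17:27:28.447Z"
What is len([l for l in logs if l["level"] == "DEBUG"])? 2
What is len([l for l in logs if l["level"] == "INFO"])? 1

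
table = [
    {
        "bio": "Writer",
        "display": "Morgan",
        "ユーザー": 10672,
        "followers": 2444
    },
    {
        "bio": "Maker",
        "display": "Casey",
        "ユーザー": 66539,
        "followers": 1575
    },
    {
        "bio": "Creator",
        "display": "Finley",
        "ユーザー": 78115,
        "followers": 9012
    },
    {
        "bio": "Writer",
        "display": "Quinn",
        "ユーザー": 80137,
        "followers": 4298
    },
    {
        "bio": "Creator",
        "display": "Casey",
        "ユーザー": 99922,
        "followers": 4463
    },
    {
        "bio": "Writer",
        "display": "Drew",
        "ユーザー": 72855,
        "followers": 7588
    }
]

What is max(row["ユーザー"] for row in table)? 99922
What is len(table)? 6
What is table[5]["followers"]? 7588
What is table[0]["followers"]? 2444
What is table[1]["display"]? "Casey"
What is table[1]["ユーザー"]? 66539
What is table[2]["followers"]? 9012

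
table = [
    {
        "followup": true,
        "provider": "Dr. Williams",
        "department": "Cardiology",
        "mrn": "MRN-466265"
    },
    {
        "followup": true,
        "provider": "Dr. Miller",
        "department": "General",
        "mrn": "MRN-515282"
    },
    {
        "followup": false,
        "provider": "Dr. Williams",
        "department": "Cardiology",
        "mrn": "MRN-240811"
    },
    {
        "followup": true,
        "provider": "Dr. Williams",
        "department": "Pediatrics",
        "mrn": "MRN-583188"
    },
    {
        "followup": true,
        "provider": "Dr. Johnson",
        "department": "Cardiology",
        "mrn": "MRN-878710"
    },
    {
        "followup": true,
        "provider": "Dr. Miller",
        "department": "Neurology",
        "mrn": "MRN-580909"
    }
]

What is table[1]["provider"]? "Dr. Miller"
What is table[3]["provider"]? "Dr. Williams"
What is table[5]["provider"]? "Dr. Miller"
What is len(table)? 6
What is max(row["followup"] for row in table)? True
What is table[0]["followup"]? True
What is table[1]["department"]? "General"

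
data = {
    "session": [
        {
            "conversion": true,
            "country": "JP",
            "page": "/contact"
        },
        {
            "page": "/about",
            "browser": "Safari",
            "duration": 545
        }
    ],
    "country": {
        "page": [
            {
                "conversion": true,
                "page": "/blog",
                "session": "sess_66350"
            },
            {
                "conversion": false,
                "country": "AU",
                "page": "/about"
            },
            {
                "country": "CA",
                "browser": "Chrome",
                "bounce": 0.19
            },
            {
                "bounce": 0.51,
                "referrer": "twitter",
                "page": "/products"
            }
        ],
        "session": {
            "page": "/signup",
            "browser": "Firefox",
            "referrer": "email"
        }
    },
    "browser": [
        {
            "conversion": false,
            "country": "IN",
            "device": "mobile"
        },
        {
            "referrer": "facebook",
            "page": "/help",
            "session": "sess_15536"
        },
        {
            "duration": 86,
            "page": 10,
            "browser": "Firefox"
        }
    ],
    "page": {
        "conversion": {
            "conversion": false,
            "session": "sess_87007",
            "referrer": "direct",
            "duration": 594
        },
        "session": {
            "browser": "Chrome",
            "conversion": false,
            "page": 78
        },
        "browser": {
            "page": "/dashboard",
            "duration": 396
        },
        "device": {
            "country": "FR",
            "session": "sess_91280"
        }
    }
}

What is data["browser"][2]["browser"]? "Firefox"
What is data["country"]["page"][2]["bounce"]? 0.19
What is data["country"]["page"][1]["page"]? "/about"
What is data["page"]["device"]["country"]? "FR"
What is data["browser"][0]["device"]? "mobile"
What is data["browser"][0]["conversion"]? False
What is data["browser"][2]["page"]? 10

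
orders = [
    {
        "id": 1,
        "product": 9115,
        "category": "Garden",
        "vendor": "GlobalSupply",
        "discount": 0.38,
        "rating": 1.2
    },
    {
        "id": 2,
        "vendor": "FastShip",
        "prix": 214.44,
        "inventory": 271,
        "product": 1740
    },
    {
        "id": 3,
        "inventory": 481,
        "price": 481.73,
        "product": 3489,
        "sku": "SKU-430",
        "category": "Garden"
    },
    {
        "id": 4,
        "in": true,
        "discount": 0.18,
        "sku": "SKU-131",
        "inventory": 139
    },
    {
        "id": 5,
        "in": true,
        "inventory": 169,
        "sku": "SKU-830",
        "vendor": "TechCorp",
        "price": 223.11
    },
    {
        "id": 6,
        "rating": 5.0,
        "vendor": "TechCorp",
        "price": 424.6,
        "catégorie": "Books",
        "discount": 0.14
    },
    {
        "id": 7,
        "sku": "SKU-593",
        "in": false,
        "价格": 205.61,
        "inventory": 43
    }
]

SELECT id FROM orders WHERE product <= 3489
[2, 3]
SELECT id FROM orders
[1, 2, 3, 4, 5, 6, 7]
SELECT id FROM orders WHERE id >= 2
[2, 3, 4, 5, 6, 7]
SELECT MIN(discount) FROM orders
0.14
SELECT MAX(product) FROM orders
9115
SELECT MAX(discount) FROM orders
0.38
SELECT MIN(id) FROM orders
1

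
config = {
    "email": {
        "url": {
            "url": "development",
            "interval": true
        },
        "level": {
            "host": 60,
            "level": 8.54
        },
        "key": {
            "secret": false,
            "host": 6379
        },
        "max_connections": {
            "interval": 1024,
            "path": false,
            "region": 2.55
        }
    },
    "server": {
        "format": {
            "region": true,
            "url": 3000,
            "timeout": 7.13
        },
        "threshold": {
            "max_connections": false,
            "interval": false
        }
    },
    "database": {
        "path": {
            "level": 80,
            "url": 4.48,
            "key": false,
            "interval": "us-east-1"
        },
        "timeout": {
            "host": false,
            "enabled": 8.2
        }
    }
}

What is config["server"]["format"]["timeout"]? 7.13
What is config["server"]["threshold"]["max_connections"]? False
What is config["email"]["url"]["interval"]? True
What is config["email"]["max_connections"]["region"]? 2.55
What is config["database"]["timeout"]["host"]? False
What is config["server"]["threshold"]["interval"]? False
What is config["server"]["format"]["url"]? 3000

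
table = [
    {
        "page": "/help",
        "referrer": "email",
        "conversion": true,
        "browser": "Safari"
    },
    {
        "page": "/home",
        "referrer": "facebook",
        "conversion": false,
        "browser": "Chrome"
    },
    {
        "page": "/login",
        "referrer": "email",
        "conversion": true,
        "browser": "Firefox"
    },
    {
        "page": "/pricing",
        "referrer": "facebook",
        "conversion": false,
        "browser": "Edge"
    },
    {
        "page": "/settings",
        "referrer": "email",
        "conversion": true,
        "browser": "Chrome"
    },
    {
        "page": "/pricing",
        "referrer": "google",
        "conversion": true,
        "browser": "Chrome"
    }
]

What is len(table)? 6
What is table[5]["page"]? "/pricing"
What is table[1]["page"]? "/home"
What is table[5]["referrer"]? "google"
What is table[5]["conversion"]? True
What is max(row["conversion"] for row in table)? True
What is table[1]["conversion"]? False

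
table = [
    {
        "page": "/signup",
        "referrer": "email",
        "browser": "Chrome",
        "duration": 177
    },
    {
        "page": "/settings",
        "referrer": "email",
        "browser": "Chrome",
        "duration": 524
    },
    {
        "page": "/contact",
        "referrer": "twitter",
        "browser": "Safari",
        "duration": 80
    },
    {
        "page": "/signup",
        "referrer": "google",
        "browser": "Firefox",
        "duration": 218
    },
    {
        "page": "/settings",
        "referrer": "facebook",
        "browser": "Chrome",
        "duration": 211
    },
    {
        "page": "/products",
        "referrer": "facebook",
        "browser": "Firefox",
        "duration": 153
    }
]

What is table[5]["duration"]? 153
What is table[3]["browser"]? "Firefox"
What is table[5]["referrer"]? "facebook"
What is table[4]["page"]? "/settings"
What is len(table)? 6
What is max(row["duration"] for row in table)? 524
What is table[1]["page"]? "/settings"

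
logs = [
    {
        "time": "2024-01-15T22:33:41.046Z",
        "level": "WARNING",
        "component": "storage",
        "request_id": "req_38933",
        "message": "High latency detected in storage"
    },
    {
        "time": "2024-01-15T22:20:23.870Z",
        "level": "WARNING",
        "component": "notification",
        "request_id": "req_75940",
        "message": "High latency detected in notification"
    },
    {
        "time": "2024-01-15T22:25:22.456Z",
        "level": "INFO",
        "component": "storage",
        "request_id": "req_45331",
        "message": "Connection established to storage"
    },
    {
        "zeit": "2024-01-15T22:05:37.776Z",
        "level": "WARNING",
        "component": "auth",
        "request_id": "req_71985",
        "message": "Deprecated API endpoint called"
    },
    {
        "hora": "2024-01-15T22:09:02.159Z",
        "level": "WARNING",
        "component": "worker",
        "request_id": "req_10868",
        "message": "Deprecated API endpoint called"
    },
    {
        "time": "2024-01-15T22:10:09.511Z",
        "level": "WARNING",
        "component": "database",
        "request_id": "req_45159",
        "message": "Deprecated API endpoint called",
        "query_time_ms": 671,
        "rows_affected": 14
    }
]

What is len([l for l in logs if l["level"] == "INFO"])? 1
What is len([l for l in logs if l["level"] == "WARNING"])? 5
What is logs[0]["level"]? "WARNING"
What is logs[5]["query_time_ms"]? 671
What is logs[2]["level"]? "INFO"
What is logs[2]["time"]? "2024-01-15T22:25:22.456Z"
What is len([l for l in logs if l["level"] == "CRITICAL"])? 0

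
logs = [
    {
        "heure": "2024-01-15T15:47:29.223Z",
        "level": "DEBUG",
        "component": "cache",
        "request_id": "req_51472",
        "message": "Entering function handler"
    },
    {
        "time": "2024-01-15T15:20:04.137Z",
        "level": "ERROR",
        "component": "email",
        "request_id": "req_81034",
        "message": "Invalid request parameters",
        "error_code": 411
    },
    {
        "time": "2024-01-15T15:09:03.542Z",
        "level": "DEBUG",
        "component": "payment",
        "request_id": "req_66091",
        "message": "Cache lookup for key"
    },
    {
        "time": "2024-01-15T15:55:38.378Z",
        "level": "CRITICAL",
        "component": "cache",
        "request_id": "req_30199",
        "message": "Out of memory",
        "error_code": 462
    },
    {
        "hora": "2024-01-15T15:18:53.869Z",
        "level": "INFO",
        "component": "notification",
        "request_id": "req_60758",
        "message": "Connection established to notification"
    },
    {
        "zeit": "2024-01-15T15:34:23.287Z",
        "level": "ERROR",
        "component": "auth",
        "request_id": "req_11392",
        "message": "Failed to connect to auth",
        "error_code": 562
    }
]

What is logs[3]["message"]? "Out of memory"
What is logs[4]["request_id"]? "req_60758"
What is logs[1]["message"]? "Invalid request parameters"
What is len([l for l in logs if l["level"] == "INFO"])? 1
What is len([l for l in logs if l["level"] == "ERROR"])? 2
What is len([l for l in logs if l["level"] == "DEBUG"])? 2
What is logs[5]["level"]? "ERROR"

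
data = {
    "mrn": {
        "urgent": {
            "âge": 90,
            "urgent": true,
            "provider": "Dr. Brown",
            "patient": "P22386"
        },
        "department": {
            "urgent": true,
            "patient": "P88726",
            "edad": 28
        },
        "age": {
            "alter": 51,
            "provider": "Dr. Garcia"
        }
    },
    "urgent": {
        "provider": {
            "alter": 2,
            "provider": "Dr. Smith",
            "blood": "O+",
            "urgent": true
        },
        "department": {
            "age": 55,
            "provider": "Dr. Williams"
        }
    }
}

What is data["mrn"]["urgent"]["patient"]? "P22386"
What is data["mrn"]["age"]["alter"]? 51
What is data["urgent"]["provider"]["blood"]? "O+"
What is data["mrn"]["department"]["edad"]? 28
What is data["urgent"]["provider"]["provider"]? "Dr. Smith"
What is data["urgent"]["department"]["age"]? 55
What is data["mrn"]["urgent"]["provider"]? "Dr. Brown"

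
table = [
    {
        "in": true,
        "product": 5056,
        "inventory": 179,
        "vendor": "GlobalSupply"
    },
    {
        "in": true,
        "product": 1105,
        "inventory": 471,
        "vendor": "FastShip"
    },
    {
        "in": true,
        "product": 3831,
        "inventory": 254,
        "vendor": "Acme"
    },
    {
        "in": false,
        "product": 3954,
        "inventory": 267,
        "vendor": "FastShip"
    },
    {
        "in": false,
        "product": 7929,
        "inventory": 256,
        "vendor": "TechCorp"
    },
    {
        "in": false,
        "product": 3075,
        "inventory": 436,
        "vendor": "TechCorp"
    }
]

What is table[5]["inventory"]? 436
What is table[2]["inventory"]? 254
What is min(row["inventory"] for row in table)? 179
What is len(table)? 6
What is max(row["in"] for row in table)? True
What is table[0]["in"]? True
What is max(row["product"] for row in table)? 7929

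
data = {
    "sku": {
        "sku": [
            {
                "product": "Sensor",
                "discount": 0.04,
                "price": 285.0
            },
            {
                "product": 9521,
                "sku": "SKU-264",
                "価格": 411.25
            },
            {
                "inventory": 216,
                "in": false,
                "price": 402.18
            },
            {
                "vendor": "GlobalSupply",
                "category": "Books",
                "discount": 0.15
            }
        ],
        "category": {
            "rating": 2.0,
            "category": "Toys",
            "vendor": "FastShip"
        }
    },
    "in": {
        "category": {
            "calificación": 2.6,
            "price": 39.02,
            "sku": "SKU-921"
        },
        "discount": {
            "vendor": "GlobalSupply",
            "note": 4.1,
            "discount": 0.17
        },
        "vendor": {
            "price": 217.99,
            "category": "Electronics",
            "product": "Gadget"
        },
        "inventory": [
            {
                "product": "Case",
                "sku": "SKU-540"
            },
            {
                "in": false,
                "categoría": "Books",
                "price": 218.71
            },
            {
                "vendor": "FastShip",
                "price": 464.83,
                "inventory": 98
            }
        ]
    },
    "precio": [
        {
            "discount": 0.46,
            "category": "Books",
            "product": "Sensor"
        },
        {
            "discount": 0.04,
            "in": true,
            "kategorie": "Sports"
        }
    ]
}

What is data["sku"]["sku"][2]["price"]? 402.18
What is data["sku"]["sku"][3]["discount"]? 0.15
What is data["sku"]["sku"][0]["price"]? 285.0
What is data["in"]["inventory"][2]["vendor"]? "FastShip"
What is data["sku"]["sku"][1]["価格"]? 411.25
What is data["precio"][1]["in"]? True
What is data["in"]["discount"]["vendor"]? "GlobalSupply"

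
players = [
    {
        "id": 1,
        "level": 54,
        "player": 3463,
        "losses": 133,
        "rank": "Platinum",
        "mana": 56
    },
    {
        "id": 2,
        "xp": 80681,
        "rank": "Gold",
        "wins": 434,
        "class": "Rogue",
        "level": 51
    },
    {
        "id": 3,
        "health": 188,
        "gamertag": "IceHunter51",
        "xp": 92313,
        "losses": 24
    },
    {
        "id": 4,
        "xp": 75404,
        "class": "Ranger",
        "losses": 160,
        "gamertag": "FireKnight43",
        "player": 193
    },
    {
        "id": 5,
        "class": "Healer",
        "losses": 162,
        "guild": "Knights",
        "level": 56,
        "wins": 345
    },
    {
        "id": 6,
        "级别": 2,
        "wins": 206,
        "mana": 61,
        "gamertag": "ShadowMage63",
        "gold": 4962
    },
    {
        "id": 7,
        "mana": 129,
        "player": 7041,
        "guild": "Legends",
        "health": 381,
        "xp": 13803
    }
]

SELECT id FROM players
[1, 2, 3, 4, 5, 6, 7]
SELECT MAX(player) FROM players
7041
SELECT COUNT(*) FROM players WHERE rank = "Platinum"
1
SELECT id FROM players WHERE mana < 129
[1, 6]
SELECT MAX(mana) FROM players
129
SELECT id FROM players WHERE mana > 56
[6, 7]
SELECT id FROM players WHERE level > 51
[1, 5]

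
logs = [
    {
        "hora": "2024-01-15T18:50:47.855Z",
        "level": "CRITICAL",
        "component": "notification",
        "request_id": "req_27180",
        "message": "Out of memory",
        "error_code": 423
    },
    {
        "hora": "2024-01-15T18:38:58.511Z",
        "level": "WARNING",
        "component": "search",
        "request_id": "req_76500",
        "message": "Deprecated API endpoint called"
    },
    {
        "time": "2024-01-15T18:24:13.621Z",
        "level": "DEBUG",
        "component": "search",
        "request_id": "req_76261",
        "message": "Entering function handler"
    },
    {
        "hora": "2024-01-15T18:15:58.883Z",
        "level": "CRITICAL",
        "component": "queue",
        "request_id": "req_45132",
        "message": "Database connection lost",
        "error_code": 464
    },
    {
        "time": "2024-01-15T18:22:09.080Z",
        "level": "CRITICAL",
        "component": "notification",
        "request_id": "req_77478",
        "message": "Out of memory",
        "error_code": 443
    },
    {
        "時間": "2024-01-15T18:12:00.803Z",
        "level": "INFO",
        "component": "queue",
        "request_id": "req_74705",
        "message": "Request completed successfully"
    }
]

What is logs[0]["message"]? "Out of memory"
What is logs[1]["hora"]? "2024-01-15T18:38:58.511Z"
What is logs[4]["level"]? "CRITICAL"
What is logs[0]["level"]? "CRITICAL"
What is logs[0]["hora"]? "2024-01-15T18:50:47.855Z"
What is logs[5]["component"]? "queue"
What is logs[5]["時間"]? "2024-01-15T18:12:00.803Z"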